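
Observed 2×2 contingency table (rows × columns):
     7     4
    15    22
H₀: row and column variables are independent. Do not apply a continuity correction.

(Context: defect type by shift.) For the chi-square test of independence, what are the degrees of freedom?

df = (r−1)(c−1) = (2−1)·(2−1) = 1

degrees of freedom = 1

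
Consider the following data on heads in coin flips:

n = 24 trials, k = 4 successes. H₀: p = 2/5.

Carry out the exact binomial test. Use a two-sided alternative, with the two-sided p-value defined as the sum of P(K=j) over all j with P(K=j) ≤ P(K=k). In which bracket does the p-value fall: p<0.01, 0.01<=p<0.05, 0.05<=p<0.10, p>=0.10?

Exact binomial: n=24, k=4, p₀=2/5=0.4000
P(X=j) = C(n,j)·p₀^j·(1−p₀)^(n−j); p = Σ P(X=j) over j with P(X=j) ≤ P(X=4)
p-value (two-sided) = 0.02096
→ bracket: 0.01<=p<0.05

p-value bracket: 0.01<=p<0.05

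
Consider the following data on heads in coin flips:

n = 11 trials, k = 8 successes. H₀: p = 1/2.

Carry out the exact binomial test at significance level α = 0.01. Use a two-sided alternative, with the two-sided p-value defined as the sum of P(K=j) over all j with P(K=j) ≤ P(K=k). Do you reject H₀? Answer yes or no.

reject H₀: no

Exact binomial: n=11, k=8, p₀=1/2=0.5000
P(X=j) = C(n,j)·p₀^j·(1−p₀)^(n−j); p = Σ P(X=j) over j with P(X=j) ≤ P(X=8)
p-value (two-sided) = 0.22656
At α=0.01: p ≥ α → fail to reject H₀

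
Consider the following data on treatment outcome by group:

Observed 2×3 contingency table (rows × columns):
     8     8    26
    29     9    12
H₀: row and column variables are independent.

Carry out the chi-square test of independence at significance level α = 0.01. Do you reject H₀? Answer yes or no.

Row totals [42, 50], col totals [37, 17, 38], n=92
χ² = (8−16.89)²/16.89 + (8−7.76)²/7.76 + (26−17.35)²/17.35 + (29−20.11)²/20.11 + (9−9.24)²/9.24 + (12−20.65)²/20.65 = 16.5652
df = 2
p-value (upper-tail) = 0.00025
At α=0.01: p < α → reject H₀

reject H₀: yes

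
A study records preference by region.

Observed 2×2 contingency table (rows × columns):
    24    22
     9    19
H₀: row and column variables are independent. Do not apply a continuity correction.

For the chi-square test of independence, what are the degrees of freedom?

degrees of freedom = 1

df = (r−1)(c−1) = (2−1)·(2−1) = 1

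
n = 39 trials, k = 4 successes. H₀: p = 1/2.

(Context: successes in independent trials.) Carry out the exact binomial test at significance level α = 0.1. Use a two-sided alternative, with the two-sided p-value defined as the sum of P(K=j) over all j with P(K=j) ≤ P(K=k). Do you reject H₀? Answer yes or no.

reject H₀: yes

Exact binomial: n=39, k=4, p₀=1/2=0.5000
P(X=j) = C(n,j)·p₀^j·(1−p₀)^(n−j); p = Σ P(X=j) over j with P(X=j) ≤ P(X=4)
p-value (two-sided) = 0.00000
At α=0.1: p < α → reject H₀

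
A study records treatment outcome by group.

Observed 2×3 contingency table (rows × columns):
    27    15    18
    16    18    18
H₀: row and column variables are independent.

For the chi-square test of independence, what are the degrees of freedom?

df = (r−1)(c−1) = (2−1)·(3−1) = 2

degrees of freedom = 2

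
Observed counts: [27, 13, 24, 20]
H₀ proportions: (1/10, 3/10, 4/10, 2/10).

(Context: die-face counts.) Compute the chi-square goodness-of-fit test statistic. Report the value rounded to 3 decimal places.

n = 84; E_i = n·p_i = [8.40, 25.20, 33.60, 16.80]
χ² = (27−8.40)²/8.40 + (13−25.20)²/25.20 + (24−33.60)²/33.60 + (20−16.80)²/16.80 = 50.4444
df = 3

test statistic = 50.444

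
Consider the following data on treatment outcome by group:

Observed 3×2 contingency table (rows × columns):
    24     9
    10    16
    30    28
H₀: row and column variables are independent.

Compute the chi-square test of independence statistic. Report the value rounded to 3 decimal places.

Row totals [33, 26, 58], col totals [64, 53], n=117
χ² = (24−18.05)²/18.05 + (9−14.95)²/14.95 + (10−14.22)²/14.22 + (16−11.78)²/11.78 + (30−31.73)²/31.73 + (28−26.27)²/26.27 = 7.3021
df = 2

test statistic = 7.302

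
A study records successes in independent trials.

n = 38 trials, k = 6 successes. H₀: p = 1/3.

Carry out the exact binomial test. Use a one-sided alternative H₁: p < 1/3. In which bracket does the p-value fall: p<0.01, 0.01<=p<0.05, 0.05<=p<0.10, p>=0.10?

p-value bracket: 0.01<=p<0.05

Exact binomial: n=38, k=6, p₀=1/3=0.3333
P(X≤6) from Σ C(n,i)·p₀^i·(1−p₀)^(n−i)
p-value (one-sided, H₁ less) = 0.01316
→ bracket: 0.01<=p<0.05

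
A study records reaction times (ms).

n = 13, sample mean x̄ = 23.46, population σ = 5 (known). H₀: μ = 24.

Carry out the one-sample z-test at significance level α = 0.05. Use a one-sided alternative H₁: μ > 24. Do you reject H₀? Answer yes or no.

SE = σ/√n = 5/√13 = 1.3868
z = (x̄−μ₀)/SE = (23.46−24)/1.3868 = -0.3894
p-value (one-sided, H₁ greater) = 0.65151
At α=0.05: p ≥ α → fail to reject H₀

reject H₀: no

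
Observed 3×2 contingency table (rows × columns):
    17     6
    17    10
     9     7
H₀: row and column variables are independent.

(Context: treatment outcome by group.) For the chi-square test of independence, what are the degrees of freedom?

degrees of freedom = 2

df = (r−1)(c−1) = (3−1)·(2−1) = 2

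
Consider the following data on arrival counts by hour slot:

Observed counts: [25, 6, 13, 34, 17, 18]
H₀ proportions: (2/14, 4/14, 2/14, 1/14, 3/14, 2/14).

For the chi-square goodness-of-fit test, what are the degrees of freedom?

df = k − 1 = 6 − 1 = 5

degrees of freedom = 5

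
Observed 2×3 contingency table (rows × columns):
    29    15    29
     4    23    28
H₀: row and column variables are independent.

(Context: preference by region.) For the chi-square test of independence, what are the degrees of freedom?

degrees of freedom = 2

df = (r−1)(c−1) = (2−1)·(3−1) = 2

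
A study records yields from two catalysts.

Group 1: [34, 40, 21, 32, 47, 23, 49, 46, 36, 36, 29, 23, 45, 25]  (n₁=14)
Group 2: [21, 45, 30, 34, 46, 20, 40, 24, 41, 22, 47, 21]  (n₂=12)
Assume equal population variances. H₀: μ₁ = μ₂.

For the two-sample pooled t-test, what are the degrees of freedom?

degrees of freedom = 24

df = n₁ + n₂ − 2 = 14 + 12 − 2 = 24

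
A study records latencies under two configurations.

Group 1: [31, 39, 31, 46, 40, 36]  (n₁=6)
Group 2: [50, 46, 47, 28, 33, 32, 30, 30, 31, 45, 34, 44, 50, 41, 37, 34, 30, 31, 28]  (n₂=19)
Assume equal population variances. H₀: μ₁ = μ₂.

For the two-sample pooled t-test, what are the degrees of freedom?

df = n₁ + n₂ − 2 = 6 + 19 − 2 = 23

degrees of freedom = 23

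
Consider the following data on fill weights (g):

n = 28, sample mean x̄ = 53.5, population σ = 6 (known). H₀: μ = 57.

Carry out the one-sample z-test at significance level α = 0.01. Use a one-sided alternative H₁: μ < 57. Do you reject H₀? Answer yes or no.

reject H₀: yes

SE = σ/√n = 6/√28 = 1.1339
z = (x̄−μ₀)/SE = (53.5−57)/1.1339 = -3.0867
p-value (one-sided, H₁ less) = 0.00101
At α=0.01: p < α → reject H₀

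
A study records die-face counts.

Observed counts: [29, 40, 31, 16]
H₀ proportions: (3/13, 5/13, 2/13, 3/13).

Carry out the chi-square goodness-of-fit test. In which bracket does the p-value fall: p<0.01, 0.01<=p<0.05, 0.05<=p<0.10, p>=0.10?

p-value bracket: p<0.01

n = 116; E_i = n·p_i = [26.77, 44.62, 17.85, 26.77]
χ² = (29−26.77)²/26.77 + (40−44.62)²/44.62 + (31−17.85)²/17.85 + (16−26.77)²/26.77 = 14.6911
df = 3
p-value (upper-tail) = 0.00210
→ bracket: p<0.01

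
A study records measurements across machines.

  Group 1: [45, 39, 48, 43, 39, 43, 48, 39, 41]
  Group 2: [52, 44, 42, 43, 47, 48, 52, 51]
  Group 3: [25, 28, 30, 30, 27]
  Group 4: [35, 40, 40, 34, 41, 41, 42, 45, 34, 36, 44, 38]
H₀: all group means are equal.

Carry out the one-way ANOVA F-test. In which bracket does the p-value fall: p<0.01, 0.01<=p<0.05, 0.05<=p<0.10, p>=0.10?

p-value bracket: p<0.01

Group means [42.78, 47.38, 28.00, 39.17], grand mean 40.412
SSB = Σnᵢ(x̄ᵢ−x̄)² = 1227.138; SSW = ΣΣ(x−x̄ᵢ)² = 395.097
MSB = 1227.138/3 = 409.0460; MSW = 395.097/30 = 13.1699
F = MSB/MSW = 31.0591
df = (3, 30)
p-value (upper-tail) = 0.00000
→ bracket: p<0.01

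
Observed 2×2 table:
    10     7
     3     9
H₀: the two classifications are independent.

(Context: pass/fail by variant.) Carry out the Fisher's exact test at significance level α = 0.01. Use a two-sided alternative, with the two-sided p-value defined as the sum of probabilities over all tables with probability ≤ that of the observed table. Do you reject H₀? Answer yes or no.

Margins: r₁=17, r₂=12, c₁=13, c₂=16, n=29
p_obs = C(17,10)·C(12,3)/C(29,13); sum pmf over tables with pmf ≤ p_obs
p-value (two-sided) = 0.12975
At α=0.01: p ≥ α → fail to reject H₀

reject H₀: no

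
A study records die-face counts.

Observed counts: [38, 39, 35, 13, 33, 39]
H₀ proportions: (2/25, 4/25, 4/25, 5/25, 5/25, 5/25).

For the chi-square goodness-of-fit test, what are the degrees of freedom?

degrees of freedom = 5

df = k − 1 = 6 − 1 = 5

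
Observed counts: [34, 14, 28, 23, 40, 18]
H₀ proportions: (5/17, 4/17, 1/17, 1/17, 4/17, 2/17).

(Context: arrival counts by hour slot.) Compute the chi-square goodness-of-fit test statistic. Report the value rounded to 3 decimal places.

test statistic = 76.366

n = 157; E_i = n·p_i = [46.18, 36.94, 9.24, 9.24, 36.94, 18.47]
χ² = (34−46.18)²/46.18 + (14−36.94)²/36.94 + (28−9.24)²/9.24 + (23−9.24)²/9.24 + (40−36.94)²/36.94 + (18−18.47)²/18.47 = 76.3656
df = 5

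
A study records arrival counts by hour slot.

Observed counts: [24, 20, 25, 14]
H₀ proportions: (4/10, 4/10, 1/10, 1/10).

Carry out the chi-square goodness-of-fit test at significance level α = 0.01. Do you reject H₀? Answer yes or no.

n = 83; E_i = n·p_i = [33.20, 33.20, 8.30, 8.30]
χ² = (24−33.20)²/33.20 + (20−33.20)²/33.20 + (25−8.30)²/8.30 + (14−8.30)²/8.30 = 45.3133
df = 3
p-value (upper-tail) = 0.00000
At α=0.01: p < α → reject H₀

reject H₀: yes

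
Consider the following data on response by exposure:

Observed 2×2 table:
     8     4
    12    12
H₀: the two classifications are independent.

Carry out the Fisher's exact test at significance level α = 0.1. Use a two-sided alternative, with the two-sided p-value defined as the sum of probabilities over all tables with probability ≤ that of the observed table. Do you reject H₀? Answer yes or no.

reject H₀: no

Margins: r₁=12, r₂=24, c₁=20, c₂=16, n=36
p_obs = C(12,8)·C(24,12)/C(36,20); sum pmf over tables with pmf ≤ p_obs
p-value (two-sided) = 0.48150
At α=0.1: p ≥ α → fail to reject H₀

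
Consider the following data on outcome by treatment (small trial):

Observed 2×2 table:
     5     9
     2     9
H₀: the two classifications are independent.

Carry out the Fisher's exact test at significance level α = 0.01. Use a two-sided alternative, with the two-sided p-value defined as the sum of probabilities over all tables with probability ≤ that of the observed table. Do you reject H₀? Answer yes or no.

reject H₀: no

Margins: r₁=14, r₂=11, c₁=7, c₂=18, n=25
p_obs = C(14,5)·C(11,2)/C(25,7); sum pmf over tables with pmf ≤ p_obs
p-value (two-sided) = 0.40652
At α=0.01: p ≥ α → fail to reject H₀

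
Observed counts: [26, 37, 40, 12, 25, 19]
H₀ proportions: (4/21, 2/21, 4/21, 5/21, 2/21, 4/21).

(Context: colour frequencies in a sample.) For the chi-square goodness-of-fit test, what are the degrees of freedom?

degrees of freedom = 5

df = k − 1 = 6 − 1 = 5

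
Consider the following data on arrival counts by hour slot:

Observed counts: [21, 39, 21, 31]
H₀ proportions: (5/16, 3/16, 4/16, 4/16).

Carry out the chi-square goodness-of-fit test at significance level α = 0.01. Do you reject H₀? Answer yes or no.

n = 112; E_i = n·p_i = [35.00, 21.00, 28.00, 28.00]
χ² = (21−35.00)²/35.00 + (39−21.00)²/21.00 + (21−28.00)²/28.00 + (31−28.00)²/28.00 = 23.1000
df = 3
p-value (upper-tail) = 0.00004
At α=0.01: p < α → reject H₀

reject H₀: yes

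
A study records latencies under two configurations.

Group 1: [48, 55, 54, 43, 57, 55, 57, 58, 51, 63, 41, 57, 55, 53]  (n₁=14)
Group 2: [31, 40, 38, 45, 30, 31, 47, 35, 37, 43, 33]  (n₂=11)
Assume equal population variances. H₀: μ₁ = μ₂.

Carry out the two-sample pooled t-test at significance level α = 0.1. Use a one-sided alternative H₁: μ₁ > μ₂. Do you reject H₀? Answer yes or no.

reject H₀: yes

x̄₁=53.357, s₁=5.930, n₁=14
x̄₂=37.273, s₂=5.918, n₂=11
s_p² = [13·5.930² + 10·5.918²]/23 = 35.1042
SE = √(s_p²·(1/14+1/11)) = 2.3872
t = (53.357−37.273)/2.3872 = 6.7378
df = 23
p-value (one-sided, H₁ greater) = 0.00000
At α=0.1: p < α → reject H₀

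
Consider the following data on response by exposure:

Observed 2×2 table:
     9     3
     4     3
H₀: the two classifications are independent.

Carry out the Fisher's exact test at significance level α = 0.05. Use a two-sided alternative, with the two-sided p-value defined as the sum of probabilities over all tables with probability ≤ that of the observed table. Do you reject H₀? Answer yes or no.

reject H₀: no

Margins: r₁=12, r₂=7, c₁=13, c₂=6, n=19
p_obs = C(12,9)·C(7,4)/C(19,13); sum pmf over tables with pmf ≤ p_obs
p-value (two-sided) = 0.61687
At α=0.05: p ≥ α → fail to reject H₀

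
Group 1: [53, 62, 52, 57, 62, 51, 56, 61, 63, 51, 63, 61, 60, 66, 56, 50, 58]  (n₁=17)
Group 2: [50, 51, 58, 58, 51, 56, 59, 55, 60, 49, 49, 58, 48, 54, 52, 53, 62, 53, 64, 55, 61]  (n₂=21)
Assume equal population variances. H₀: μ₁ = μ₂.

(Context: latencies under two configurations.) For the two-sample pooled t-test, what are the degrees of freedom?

degrees of freedom = 36

df = n₁ + n₂ − 2 = 17 + 21 − 2 = 36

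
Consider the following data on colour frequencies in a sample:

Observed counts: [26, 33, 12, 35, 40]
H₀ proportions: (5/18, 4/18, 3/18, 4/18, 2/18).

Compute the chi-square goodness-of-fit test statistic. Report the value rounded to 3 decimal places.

test statistic = 46.538

n = 146; E_i = n·p_i = [40.56, 32.44, 24.33, 32.44, 16.22]
χ² = (26−40.56)²/40.56 + (33−32.44)²/32.44 + (12−24.33)²/24.33 + (35−32.44)²/32.44 + (40−16.22)²/16.22 = 46.5384
df = 4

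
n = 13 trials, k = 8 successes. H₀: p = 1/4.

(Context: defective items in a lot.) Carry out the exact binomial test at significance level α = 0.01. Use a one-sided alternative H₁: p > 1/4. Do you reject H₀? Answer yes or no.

Exact binomial: n=13, k=8, p₀=1/4=0.2500
P(X≥8) from Σ C(n,i)·p₀^i·(1−p₀)^(n−i)
p-value (one-sided, H₁ greater) = 0.00565
At α=0.01: p < α → reject H₀

reject H₀: yes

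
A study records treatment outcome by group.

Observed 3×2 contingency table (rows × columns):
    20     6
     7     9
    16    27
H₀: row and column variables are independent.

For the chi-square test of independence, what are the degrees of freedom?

degrees of freedom = 2

df = (r−1)(c−1) = (3−1)·(2−1) = 2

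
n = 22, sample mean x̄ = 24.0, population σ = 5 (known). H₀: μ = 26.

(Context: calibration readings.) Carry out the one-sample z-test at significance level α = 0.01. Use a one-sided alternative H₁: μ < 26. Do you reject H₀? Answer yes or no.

SE = σ/√n = 5/√22 = 1.0660
z = (x̄−μ₀)/SE = (24.0−26)/1.0660 = -1.8762
p-value (one-sided, H₁ less) = 0.03032
At α=0.01: p ≥ α → fail to reject H₀

reject H₀: no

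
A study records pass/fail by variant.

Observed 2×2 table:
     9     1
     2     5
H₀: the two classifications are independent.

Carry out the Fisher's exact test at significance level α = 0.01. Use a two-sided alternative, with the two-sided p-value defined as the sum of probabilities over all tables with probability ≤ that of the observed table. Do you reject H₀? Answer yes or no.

reject H₀: no

Margins: r₁=10, r₂=7, c₁=11, c₂=6, n=17
p_obs = C(10,9)·C(7,2)/C(17,11); sum pmf over tables with pmf ≤ p_obs
p-value (two-sided) = 0.03450
At α=0.01: p ≥ α → fail to reject H₀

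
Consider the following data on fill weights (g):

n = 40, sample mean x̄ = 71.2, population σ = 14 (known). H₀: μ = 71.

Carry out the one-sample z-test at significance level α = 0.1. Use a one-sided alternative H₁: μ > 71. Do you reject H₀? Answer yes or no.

SE = σ/√n = 14/√40 = 2.2136
z = (x̄−μ₀)/SE = (71.2−71)/2.2136 = 0.0904
p-value (one-sided, H₁ greater) = 0.46400
At α=0.1: p ≥ α → fail to reject H₀

reject H₀: no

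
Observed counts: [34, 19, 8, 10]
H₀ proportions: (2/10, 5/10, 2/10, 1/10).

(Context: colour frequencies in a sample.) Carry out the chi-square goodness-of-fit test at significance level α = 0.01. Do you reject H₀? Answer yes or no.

n = 71; E_i = n·p_i = [14.20, 35.50, 14.20, 7.10]
χ² = (34−14.20)²/14.20 + (19−35.50)²/35.50 + (8−14.20)²/14.20 + (10−7.10)²/7.10 = 39.1690
df = 3
p-value (upper-tail) = 0.00000
At α=0.01: p < α → reject H₀

reject H₀: yes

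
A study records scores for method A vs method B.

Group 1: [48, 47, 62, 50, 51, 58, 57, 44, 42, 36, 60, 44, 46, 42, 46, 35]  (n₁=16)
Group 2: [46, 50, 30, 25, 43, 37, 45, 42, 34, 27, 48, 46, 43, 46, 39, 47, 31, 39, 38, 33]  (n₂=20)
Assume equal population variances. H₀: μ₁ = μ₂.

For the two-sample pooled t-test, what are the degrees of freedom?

degrees of freedom = 34

df = n₁ + n₂ − 2 = 16 + 20 − 2 = 34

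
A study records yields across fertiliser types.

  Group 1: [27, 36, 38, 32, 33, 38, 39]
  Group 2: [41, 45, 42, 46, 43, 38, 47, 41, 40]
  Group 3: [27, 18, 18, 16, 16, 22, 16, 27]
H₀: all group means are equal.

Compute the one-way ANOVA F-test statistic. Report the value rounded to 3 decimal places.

Group means [34.71, 42.56, 20.00], grand mean 32.750
SSB = Σnᵢ(x̄ᵢ−x̄)² = 2192.849; SSW = ΣΣ(x−x̄ᵢ)² = 339.651
MSB = 2192.849/2 = 1096.4246; MSW = 339.651/21 = 16.1738
F = MSB/MSW = 67.7900
df = (2, 21)

test statistic = 67.790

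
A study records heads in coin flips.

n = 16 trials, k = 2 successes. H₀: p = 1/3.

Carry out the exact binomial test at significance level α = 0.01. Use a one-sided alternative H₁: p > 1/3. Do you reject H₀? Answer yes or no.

Exact binomial: n=16, k=2, p₀=1/3=0.3333
P(X≥2) from Σ C(n,i)·p₀^i·(1−p₀)^(n−i)
p-value (one-sided, H₁ greater) = 0.98630
At α=0.01: p ≥ α → fail to reject H₀

reject H₀: no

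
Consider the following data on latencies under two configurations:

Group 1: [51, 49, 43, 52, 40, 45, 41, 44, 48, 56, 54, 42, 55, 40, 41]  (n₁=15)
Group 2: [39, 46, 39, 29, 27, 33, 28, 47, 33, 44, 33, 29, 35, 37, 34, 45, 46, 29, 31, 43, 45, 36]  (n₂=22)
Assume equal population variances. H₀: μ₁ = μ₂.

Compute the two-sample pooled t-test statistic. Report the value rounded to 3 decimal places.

test statistic = 4.699

x̄₁=46.733, s₁=5.750, n₁=15
x̄₂=36.727, s₂=6.734, n₂=22
s_p² = [14·5.750² + 21·6.734²]/35 = 40.4371
SE = √(s_p²·(1/15+1/22)) = 2.1293
t = (46.733−36.727)/2.1293 = 4.6993
df = 35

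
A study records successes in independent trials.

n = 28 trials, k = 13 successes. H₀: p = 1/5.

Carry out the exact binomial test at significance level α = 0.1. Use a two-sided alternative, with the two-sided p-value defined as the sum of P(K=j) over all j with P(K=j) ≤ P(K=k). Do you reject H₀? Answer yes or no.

reject H₀: yes

Exact binomial: n=28, k=13, p₀=1/5=0.2000
P(X=j) = C(n,j)·p₀^j·(1−p₀)^(n−j); p = Σ P(X=j) over j with P(X=j) ≤ P(X=13)
p-value (two-sided) = 0.00145
At α=0.1: p < α → reject H₀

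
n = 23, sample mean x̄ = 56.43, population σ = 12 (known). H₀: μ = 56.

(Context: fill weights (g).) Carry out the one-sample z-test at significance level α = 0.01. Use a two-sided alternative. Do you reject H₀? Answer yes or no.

SE = σ/√n = 12/√23 = 2.5022
z = (x̄−μ₀)/SE = (56.43−56)/2.5022 = 0.1719
p-value (two-sided) = 0.86355
At α=0.01: p ≥ α → fail to reject H₀

reject H₀: no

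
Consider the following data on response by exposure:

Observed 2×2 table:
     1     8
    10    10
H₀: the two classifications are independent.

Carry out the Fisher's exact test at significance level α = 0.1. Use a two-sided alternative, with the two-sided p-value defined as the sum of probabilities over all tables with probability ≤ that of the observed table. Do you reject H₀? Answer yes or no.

reject H₀: yes

Margins: r₁=9, r₂=20, c₁=11, c₂=18, n=29
p_obs = C(9,1)·C(20,10)/C(29,11); sum pmf over tables with pmf ≤ p_obs
p-value (two-sided) = 0.09590
At α=0.1: p < α → reject H₀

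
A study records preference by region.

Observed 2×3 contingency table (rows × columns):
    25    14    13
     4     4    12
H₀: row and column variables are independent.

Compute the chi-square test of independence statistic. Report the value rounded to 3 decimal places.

Row totals [52, 20], col totals [29, 18, 25], n=72
χ² = (25−20.94)²/20.94 + (14−13.00)²/13.00 + (13−18.06)²/18.06 + (4−8.06)²/8.06 + (4−5.00)²/5.00 + (12−6.94)²/6.94 = 8.2000
df = 2

test statistic = 8.200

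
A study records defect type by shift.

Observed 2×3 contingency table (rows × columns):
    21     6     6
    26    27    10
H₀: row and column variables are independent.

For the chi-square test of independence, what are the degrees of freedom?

df = (r−1)(c−1) = (2−1)·(3−1) = 2

degrees of freedom = 2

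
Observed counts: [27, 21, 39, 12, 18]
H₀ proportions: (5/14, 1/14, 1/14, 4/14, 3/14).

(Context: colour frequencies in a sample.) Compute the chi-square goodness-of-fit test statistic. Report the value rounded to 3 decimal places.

n = 117; E_i = n·p_i = [41.79, 8.36, 8.36, 33.43, 25.07]
χ² = (27−41.79)²/41.79 + (21−8.36)²/8.36 + (39−8.36)²/8.36 + (12−33.43)²/33.43 + (18−25.07)²/25.07 = 152.4462
df = 4

test statistic = 152.446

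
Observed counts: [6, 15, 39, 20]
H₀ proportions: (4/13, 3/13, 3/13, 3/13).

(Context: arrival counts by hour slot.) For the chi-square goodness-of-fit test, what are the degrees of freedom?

degrees of freedom = 3

df = k − 1 = 4 − 1 = 3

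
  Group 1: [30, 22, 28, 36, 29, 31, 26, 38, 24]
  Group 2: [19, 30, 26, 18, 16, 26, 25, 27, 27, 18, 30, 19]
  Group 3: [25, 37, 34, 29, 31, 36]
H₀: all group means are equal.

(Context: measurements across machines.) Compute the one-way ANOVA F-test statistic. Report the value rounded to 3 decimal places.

Group means [29.33, 23.42, 32.00], grand mean 27.296
SSB = Σnᵢ(x̄ᵢ−x̄)² = 350.713; SSW = ΣΣ(x−x̄ᵢ)² = 602.917
MSB = 350.713/2 = 175.3565; MSW = 602.917/24 = 25.1215
F = MSB/MSW = 6.9803
df = (2, 24)

test statistic = 6.980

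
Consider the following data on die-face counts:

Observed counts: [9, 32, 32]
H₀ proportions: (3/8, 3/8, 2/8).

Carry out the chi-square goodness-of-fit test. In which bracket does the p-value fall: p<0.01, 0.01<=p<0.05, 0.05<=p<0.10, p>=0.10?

n = 73; E_i = n·p_i = [27.38, 27.38, 18.25]
χ² = (9−27.38)²/27.38 + (32−27.38)²/27.38 + (32−18.25)²/18.25 = 23.4749
df = 2
p-value (upper-tail) = 0.00001
→ bracket: p<0.01

p-value bracket: p<0.01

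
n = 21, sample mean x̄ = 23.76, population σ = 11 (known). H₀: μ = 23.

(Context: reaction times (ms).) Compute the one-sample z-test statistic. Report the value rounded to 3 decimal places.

test statistic = 0.317

SE = σ/√n = 11/√21 = 2.4004
z = (x̄−μ₀)/SE = (23.76−23)/2.4004 = 0.3166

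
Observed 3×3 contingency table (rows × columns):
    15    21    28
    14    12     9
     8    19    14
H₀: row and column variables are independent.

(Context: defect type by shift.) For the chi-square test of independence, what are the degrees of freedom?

degrees of freedom = 4

df = (r−1)(c−1) = (3−1)·(3−1) = 4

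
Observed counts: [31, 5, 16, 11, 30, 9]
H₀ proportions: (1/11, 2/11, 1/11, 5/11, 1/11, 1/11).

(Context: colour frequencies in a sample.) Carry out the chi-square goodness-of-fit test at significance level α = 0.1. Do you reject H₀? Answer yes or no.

reject H₀: yes

n = 102; E_i = n·p_i = [9.27, 18.55, 9.27, 46.36, 9.27, 9.27]
χ² = (31−9.27)²/9.27 + (5−18.55)²/18.55 + (16−9.27)²/9.27 + (11−46.36)²/46.36 + (30−9.27)²/9.27 + (9−9.27)²/9.27 = 138.9971
df = 5
p-value (upper-tail) = 0.00000
At α=0.1: p < α → reject H₀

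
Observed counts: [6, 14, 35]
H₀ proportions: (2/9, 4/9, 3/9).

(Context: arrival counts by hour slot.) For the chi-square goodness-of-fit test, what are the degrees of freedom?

degrees of freedom = 2

df = k − 1 = 3 − 1 = 2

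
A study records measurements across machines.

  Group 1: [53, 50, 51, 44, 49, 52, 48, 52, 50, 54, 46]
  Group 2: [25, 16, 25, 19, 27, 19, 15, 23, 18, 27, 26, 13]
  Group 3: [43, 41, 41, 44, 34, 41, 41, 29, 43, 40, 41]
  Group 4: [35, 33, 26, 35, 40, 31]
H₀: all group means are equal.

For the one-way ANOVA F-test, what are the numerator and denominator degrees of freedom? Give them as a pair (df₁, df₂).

k = 4 groups, N = 40 total
df = (k−1, N−k) = (4−1, 40−4) = (3, 36)

degrees of freedom = [3, 36]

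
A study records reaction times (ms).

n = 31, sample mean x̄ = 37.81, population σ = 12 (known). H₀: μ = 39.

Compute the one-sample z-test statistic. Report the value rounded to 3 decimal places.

SE = σ/√n = 12/√31 = 2.1553
z = (x̄−μ₀)/SE = (37.81−39)/2.1553 = -0.5521

test statistic = -0.552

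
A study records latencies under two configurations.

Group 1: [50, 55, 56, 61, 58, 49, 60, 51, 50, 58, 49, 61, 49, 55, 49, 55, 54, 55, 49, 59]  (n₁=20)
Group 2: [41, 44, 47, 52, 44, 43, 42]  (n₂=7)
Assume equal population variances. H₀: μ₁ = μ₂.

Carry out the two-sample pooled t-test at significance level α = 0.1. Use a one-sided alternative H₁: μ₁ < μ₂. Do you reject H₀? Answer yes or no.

x̄₁=54.150, s₁=4.380, n₁=20
x̄₂=44.714, s₂=3.729, n₂=7
s_p² = [19·4.380² + 6·3.729²]/25 = 17.9191
SE = √(s_p²·(1/20+1/7)) = 1.8590
t = (54.150−44.714)/1.8590 = 5.0757
df = 25
p-value (one-sided, H₁ less) = 0.99998
At α=0.1: p ≥ α → fail to reject H₀

reject H₀: no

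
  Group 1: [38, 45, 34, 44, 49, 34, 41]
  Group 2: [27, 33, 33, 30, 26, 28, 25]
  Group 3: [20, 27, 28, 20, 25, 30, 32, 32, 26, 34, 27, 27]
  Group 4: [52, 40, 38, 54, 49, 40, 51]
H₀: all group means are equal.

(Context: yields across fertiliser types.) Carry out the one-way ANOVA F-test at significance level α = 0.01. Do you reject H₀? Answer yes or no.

Group means [40.71, 28.86, 27.33, 46.29], grand mean 34.515
SSB = Σnᵢ(x̄ᵢ−x̄)² = 2081.861; SSW = ΣΣ(x−x̄ᵢ)² = 738.381
MSB = 2081.861/3 = 693.9538; MSW = 738.381/29 = 25.4614
F = MSB/MSW = 27.2551
df = (3, 29)
p-value (upper-tail) = 0.00000
At α=0.01: p < α → reject H₀

reject H₀: yes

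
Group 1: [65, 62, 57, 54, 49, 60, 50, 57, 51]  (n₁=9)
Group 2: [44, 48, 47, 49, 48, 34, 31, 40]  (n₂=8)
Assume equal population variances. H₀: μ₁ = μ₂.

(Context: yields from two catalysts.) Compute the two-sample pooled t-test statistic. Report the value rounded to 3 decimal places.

x̄₁=56.111, s₁=5.578, n₁=9
x̄₂=42.625, s₂=6.927, n₂=8
s_p² = [8·5.578² + 7·6.927²]/15 = 38.9843
SE = √(s_p²·(1/9+1/8)) = 3.0339
t = (56.111−42.625)/3.0339 = 4.4451
df = 15

test statistic = 4.445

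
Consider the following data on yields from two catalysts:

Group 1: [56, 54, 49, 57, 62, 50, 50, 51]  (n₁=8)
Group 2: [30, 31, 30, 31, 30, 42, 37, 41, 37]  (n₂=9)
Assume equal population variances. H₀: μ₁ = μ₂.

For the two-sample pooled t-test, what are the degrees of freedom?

degrees of freedom = 15

df = n₁ + n₂ − 2 = 8 + 9 − 2 = 15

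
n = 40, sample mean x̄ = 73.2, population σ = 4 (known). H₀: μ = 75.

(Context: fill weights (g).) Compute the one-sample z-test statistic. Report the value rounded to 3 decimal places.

SE = σ/√n = 4/√40 = 0.6325
z = (x̄−μ₀)/SE = (73.2−75)/0.6325 = -2.8460

test statistic = -2.846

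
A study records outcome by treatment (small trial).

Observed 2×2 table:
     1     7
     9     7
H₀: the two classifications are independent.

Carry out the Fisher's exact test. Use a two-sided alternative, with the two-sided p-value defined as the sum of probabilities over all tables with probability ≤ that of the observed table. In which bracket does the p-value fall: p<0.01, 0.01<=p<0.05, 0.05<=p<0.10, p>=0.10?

Margins: r₁=8, r₂=16, c₁=10, c₂=14, n=24
p_obs = C(8,1)·C(16,9)/C(24,10); sum pmf over tables with pmf ≤ p_obs
p-value (two-sided) = 0.07908
→ bracket: 0.05<=p<0.10

p-value bracket: 0.05<=p<0.10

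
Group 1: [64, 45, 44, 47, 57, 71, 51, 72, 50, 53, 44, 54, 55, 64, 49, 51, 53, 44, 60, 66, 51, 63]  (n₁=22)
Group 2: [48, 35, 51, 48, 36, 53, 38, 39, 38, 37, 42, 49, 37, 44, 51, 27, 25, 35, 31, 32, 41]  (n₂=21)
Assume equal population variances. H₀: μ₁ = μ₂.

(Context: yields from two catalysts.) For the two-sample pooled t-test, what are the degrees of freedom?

df = n₁ + n₂ − 2 = 22 + 21 − 2 = 41

degrees of freedom = 41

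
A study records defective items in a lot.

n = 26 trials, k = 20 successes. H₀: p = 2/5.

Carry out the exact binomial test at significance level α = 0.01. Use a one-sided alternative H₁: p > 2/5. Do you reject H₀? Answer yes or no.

Exact binomial: n=26, k=20, p₀=2/5=0.4000
P(X≥20) from Σ C(n,i)·p₀^i·(1−p₀)^(n−i)
p-value (one-sided, H₁ greater) = 0.00014
At α=0.01: p < α → reject H₀

reject H₀: yes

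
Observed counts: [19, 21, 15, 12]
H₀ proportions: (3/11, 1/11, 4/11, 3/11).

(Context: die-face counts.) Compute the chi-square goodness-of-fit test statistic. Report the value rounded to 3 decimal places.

test statistic = 42.275

n = 67; E_i = n·p_i = [18.27, 6.09, 24.36, 18.27]
χ² = (19−18.27)²/18.27 + (21−6.09)²/6.09 + (15−24.36)²/24.36 + (12−18.27)²/18.27 = 42.2749
df = 3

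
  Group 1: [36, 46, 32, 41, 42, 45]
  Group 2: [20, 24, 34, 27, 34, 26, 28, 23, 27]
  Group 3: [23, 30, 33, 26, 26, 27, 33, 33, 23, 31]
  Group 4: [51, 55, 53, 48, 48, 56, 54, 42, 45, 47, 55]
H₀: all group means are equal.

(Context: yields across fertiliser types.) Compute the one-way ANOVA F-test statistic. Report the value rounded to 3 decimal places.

Group means [40.33, 27.00, 28.50, 50.36], grand mean 36.778
SSB = Σnᵢ(x̄ᵢ−x̄)² = 3651.843; SSW = ΣΣ(x−x̄ᵢ)² = 680.379
MSB = 3651.843/3 = 1217.2811; MSW = 680.379/32 = 21.2618
F = MSB/MSW = 57.2519
df = (3, 32)

test statistic = 57.252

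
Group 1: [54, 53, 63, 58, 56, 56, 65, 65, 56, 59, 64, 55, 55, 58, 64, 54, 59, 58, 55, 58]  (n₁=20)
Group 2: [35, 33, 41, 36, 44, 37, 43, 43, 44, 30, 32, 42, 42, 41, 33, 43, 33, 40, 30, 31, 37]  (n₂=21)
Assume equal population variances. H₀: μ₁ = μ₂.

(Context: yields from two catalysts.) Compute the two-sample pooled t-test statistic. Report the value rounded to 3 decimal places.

test statistic = 14.646

x̄₁=58.250, s₁=3.919, n₁=20
x̄₂=37.619, s₂=5.005, n₂=21
s_p² = [19·3.919² + 20·5.005²]/39 = 20.3257
SE = √(s_p²·(1/20+1/21)) = 1.4086
t = (58.250−37.619)/1.4086 = 14.6463
df = 39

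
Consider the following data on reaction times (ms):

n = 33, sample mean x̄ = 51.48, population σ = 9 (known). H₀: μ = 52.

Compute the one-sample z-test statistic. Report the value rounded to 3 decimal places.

test statistic = -0.332

SE = σ/√n = 9/√33 = 1.5667
z = (x̄−μ₀)/SE = (51.48−52)/1.5667 = -0.3319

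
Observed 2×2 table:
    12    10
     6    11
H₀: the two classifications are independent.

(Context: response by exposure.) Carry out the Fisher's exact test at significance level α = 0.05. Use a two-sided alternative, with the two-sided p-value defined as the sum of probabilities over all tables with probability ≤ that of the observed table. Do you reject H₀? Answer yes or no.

reject H₀: no

Margins: r₁=22, r₂=17, c₁=18, c₂=21, n=39
p_obs = C(22,12)·C(17,6)/C(39,18); sum pmf over tables with pmf ≤ p_obs
p-value (two-sided) = 0.33400
At α=0.05: p ≥ α → fail to reject H₀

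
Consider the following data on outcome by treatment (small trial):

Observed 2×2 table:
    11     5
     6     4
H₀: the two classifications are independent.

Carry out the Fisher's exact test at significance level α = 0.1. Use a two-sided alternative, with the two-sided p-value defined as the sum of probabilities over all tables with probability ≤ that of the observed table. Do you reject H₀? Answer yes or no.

reject H₀: no

Margins: r₁=16, r₂=10, c₁=17, c₂=9, n=26
p_obs = C(16,11)·C(10,6)/C(26,17); sum pmf over tables with pmf ≤ p_obs
p-value (two-sided) = 0.69245
At α=0.1: p ≥ α → fail to reject H₀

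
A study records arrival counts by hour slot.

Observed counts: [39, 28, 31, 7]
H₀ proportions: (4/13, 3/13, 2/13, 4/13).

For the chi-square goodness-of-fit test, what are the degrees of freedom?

degrees of freedom = 3

df = k − 1 = 4 − 1 = 3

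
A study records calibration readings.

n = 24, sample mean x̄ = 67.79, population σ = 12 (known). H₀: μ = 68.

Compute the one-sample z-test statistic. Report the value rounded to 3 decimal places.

test statistic = -0.086

SE = σ/√n = 12/√24 = 2.4495
z = (x̄−μ₀)/SE = (67.79−68)/2.4495 = -0.0857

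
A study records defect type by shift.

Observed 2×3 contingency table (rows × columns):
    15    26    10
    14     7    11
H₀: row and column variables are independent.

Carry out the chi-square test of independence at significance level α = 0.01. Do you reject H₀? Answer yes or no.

reject H₀: no

Row totals [51, 32], col totals [29, 33, 21], n=83
χ² = (15−17.82)²/17.82 + (26−20.28)²/20.28 + (10−12.90)²/12.90 + (14−11.18)²/11.18 + (7−12.72)²/12.72 + (11−8.10)²/8.10 = 7.0411
df = 2
p-value (upper-tail) = 0.02958
At α=0.01: p ≥ α → fail to reject H₀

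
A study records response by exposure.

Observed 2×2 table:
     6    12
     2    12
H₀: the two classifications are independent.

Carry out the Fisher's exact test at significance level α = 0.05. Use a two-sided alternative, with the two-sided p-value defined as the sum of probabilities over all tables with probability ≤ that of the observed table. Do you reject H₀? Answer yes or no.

reject H₀: no

Margins: r₁=18, r₂=14, c₁=8, c₂=24, n=32
p_obs = C(18,6)·C(14,2)/C(32,8); sum pmf over tables with pmf ≤ p_obs
p-value (two-sided) = 0.41228
At α=0.05: p ≥ α → fail to reject H₀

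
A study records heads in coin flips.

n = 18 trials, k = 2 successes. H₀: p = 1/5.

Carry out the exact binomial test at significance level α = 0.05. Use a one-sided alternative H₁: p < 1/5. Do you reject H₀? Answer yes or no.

reject H₀: no

Exact binomial: n=18, k=2, p₀=1/5=0.2000
P(X≤2) from Σ C(n,i)·p₀^i·(1−p₀)^(n−i)
p-value (one-sided, H₁ less) = 0.27134
At α=0.05: p ≥ α → fail to reject H₀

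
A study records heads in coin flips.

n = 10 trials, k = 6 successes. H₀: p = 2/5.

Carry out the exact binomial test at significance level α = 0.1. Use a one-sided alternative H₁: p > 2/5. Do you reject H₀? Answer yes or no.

reject H₀: no

Exact binomial: n=10, k=6, p₀=2/5=0.4000
P(X≥6) from Σ C(n,i)·p₀^i·(1−p₀)^(n−i)
p-value (one-sided, H₁ greater) = 0.16624
At α=0.1: p ≥ α → fail to reject H₀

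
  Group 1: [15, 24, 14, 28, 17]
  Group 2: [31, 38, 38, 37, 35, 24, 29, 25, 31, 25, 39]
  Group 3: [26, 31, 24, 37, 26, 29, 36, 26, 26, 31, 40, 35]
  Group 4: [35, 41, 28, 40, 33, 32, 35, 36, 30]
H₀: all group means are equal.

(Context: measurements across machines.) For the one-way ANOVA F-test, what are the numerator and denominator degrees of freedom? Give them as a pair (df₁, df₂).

degrees of freedom = [3, 33]

k = 4 groups, N = 37 total
df = (k−1, N−k) = (4−1, 37−4) = (3, 33)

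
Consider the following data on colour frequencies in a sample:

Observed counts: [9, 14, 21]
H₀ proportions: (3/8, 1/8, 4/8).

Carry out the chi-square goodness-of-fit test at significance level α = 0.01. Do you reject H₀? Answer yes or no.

reject H₀: yes

n = 44; E_i = n·p_i = [16.50, 5.50, 22.00]
χ² = (9−16.50)²/16.50 + (14−5.50)²/5.50 + (21−22.00)²/22.00 = 16.5909
df = 2
p-value (upper-tail) = 0.00025
At α=0.01: p < α → reject H₀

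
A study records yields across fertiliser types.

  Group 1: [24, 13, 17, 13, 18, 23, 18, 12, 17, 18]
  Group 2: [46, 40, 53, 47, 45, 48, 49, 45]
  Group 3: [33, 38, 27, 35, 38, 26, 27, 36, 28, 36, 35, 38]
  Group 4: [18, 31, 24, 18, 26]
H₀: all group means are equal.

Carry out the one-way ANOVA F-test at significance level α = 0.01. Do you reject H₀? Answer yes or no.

Group means [17.30, 46.62, 33.08, 23.40], grand mean 30.286
SSB = Σnᵢ(x̄ᵢ−x̄)² = 4153.051; SSW = ΣΣ(x−x̄ᵢ)² = 612.092
MSB = 4153.051/3 = 1384.3504; MSW = 612.092/31 = 19.7449
F = MSB/MSW = 70.1118
df = (3, 31)
p-value (upper-tail) = 0.00000
At α=0.01: p < α → reject H₀

reject H₀: yes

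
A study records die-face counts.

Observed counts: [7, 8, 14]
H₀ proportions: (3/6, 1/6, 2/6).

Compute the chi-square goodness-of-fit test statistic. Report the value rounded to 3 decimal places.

n = 29; E_i = n·p_i = [14.50, 4.83, 9.67]
χ² = (7−14.50)²/14.50 + (8−4.83)²/4.83 + (14−9.67)²/9.67 = 7.8966
df = 2

test statistic = 7.897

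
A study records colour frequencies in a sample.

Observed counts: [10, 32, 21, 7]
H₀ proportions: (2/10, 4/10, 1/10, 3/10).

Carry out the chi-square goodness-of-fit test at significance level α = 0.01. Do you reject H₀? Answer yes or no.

n = 70; E_i = n·p_i = [14.00, 28.00, 7.00, 21.00]
χ² = (10−14.00)²/14.00 + (32−28.00)²/28.00 + (21−7.00)²/7.00 + (7−21.00)²/21.00 = 39.0476
df = 3
p-value (upper-tail) = 0.00000
At α=0.01: p < α → reject H₀

reject H₀: yes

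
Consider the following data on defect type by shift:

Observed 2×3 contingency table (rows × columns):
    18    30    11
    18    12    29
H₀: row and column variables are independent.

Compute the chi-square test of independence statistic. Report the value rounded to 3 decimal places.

test statistic = 15.814

Row totals [59, 59], col totals [36, 42, 40], n=118
χ² = (18−18.00)²/18.00 + (30−21.00)²/21.00 + (11−20.00)²/20.00 + (18−18.00)²/18.00 + (12−21.00)²/21.00 + (29−20.00)²/20.00 = 15.8143
df = 2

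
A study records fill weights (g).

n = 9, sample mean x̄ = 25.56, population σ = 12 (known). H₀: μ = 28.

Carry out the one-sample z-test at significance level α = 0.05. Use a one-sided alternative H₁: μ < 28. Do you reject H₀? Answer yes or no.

SE = σ/√n = 12/√9 = 4.0000
z = (x̄−μ₀)/SE = (25.56−28)/4.0000 = -0.6100
p-value (one-sided, H₁ less) = 0.27093
At α=0.05: p ≥ α → fail to reject H₀

reject H₀: no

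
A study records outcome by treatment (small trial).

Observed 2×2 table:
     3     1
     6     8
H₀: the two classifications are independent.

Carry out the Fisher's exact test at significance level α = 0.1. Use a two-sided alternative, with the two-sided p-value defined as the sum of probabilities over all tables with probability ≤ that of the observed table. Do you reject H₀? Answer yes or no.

reject H₀: no

Margins: r₁=4, r₂=14, c₁=9, c₂=9, n=18
p_obs = C(4,3)·C(14,6)/C(18,9); sum pmf over tables with pmf ≤ p_obs
p-value (two-sided) = 0.57647
At α=0.1: p ≥ α → fail to reject H₀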